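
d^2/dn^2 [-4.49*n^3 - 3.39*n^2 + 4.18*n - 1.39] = -26.94*n - 6.78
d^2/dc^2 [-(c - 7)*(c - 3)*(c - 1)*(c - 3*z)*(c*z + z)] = 4*z*(-5*c^3 + 9*c^2*z + 30*c^2 - 45*c*z - 30*c + 30*z - 5)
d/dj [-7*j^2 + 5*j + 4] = 5 - 14*j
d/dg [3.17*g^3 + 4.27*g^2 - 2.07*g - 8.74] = 9.51*g^2 + 8.54*g - 2.07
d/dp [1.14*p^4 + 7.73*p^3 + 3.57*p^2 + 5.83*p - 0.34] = 4.56*p^3 + 23.19*p^2 + 7.14*p + 5.83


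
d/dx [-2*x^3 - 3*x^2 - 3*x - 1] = -6*x^2 - 6*x - 3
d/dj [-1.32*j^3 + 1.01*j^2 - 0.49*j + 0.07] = -3.96*j^2 + 2.02*j - 0.49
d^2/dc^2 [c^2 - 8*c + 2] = 2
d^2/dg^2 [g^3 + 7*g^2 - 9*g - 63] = 6*g + 14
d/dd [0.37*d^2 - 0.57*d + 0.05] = 0.74*d - 0.57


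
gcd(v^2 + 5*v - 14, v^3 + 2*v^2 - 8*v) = v - 2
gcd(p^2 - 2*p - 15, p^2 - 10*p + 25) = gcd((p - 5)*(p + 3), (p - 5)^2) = p - 5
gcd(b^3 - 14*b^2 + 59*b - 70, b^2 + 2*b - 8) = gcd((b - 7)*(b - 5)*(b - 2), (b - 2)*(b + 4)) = b - 2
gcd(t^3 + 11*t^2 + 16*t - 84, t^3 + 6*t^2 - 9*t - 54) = t + 6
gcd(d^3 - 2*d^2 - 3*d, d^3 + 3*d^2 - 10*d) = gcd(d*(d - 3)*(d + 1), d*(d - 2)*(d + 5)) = d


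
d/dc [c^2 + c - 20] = 2*c + 1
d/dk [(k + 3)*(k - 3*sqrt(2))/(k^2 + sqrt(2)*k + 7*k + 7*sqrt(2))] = (-(k + 3)*(k - 3*sqrt(2))*(2*k + sqrt(2) + 7) + (2*k - 3*sqrt(2) + 3)*(k^2 + sqrt(2)*k + 7*k + 7*sqrt(2)))/(k^2 + sqrt(2)*k + 7*k + 7*sqrt(2))^2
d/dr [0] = 0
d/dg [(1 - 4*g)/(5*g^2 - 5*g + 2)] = (20*g^2 - 10*g - 3)/(25*g^4 - 50*g^3 + 45*g^2 - 20*g + 4)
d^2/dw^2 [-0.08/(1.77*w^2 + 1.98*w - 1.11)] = (0.501264*w^2 + 0.560736*w - 0.08*(3.54*w + 1.98)*(7.08*w + 3.96) - 0.314352)/(1.77*w^2 + 1.98*w - 1.11)^3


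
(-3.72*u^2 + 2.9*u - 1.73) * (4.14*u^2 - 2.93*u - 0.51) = -15.4008*u^4 + 22.9056*u^3 - 13.762*u^2 + 3.5899*u + 0.8823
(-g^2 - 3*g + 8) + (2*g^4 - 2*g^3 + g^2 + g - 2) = 2*g^4 - 2*g^3 - 2*g + 6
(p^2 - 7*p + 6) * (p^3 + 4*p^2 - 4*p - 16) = p^5 - 3*p^4 - 26*p^3 + 36*p^2 + 88*p - 96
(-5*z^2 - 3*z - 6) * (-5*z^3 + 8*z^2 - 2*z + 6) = 25*z^5 - 25*z^4 + 16*z^3 - 72*z^2 - 6*z - 36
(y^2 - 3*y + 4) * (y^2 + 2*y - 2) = y^4 - y^3 - 4*y^2 + 14*y - 8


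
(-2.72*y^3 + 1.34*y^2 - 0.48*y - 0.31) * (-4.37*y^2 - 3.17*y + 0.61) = 11.8864*y^5 + 2.7666*y^4 - 3.8094*y^3 + 3.6937*y^2 + 0.6899*y - 0.1891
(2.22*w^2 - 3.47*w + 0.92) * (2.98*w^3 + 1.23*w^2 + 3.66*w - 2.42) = 6.6156*w^5 - 7.61*w^4 + 6.5987*w^3 - 16.941*w^2 + 11.7646*w - 2.2264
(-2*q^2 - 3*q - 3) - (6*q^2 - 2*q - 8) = -8*q^2 - q + 5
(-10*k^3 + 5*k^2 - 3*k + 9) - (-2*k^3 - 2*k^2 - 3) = -8*k^3 + 7*k^2 - 3*k + 12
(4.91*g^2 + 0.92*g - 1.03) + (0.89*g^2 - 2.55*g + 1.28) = 5.8*g^2 - 1.63*g + 0.25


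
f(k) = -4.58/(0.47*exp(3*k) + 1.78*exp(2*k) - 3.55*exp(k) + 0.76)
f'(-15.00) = 0.00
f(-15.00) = -6.03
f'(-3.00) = -2.22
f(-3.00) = -7.79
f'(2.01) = 0.05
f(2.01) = -0.02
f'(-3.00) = -2.22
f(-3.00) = -7.79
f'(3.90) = 0.00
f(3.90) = -0.00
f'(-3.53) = -1.07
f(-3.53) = -6.97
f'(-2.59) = -4.43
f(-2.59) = -9.09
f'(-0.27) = -0.08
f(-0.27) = 6.51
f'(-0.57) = -7.99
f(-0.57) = 7.72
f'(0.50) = 13.54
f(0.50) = -2.47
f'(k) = -4.58*(-1.41*exp(3*k) - 3.56*exp(2*k) + 3.55*exp(k))/(0.47*exp(3*k) + 1.78*exp(2*k) - 3.55*exp(k) + 0.76)^2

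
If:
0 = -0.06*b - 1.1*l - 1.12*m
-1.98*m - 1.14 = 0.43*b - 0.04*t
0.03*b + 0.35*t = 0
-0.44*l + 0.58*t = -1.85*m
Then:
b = -2.50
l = 0.16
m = -0.03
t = 0.21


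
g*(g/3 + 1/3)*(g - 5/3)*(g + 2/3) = g^4/3 - 19*g^2/27 - 10*g/27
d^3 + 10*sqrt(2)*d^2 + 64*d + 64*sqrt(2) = (d + 2*sqrt(2))*(d + 4*sqrt(2))^2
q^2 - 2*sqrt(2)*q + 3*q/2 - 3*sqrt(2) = (q + 3/2)*(q - 2*sqrt(2))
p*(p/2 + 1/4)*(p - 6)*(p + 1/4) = p^4/2 - 21*p^3/8 - 35*p^2/16 - 3*p/8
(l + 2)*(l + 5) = l^2 + 7*l + 10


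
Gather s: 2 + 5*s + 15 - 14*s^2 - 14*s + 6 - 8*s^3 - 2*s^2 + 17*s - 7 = -8*s^3 - 16*s^2 + 8*s + 16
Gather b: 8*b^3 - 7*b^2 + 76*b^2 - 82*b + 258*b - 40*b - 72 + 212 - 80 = 8*b^3 + 69*b^2 + 136*b + 60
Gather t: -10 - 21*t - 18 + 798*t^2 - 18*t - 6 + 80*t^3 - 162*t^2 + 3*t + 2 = 80*t^3 + 636*t^2 - 36*t - 32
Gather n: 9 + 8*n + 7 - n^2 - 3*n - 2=-n^2 + 5*n + 14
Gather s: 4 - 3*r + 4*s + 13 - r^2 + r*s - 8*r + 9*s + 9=-r^2 - 11*r + s*(r + 13) + 26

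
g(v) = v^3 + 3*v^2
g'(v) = 3*v^2 + 6*v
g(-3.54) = -6.77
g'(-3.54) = 16.35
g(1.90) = 17.69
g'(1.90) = 22.23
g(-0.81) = 1.44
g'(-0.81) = -2.89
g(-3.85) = -12.60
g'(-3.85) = 21.37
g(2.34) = 29.24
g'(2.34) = 30.47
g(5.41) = 246.14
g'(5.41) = 120.26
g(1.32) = 7.53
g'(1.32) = 13.15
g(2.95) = 51.78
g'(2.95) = 43.81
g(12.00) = 2160.00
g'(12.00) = 504.00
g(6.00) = 324.00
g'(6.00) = 144.00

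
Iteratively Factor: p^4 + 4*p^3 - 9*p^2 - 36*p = (p)*(p^3 + 4*p^2 - 9*p - 36) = p*(p + 4)*(p^2 - 9) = p*(p + 3)*(p + 4)*(p - 3)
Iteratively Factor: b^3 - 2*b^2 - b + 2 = (b + 1)*(b^2 - 3*b + 2) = (b - 1)*(b + 1)*(b - 2)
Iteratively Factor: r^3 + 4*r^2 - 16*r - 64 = (r + 4)*(r^2 - 16) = (r - 4)*(r + 4)*(r + 4)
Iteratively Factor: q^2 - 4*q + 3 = (q - 1)*(q - 3)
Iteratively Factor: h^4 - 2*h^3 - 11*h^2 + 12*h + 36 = (h - 3)*(h^3 + h^2 - 8*h - 12) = (h - 3)^2*(h^2 + 4*h + 4) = (h - 3)^2*(h + 2)*(h + 2)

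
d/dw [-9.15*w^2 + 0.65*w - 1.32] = 0.65 - 18.3*w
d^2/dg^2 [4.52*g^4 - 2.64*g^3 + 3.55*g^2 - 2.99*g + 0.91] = 54.24*g^2 - 15.84*g + 7.1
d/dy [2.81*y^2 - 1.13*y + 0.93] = 5.62*y - 1.13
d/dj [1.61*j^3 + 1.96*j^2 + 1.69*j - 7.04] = 4.83*j^2 + 3.92*j + 1.69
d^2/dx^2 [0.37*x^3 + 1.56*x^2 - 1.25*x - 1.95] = 2.22*x + 3.12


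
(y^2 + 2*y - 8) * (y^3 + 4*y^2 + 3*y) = y^5 + 6*y^4 + 3*y^3 - 26*y^2 - 24*y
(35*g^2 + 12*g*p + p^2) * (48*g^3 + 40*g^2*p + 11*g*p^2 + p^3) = 1680*g^5 + 1976*g^4*p + 913*g^3*p^2 + 207*g^2*p^3 + 23*g*p^4 + p^5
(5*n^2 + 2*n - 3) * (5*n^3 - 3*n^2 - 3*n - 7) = 25*n^5 - 5*n^4 - 36*n^3 - 32*n^2 - 5*n + 21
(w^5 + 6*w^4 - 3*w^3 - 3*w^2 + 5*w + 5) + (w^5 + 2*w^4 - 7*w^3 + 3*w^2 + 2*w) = 2*w^5 + 8*w^4 - 10*w^3 + 7*w + 5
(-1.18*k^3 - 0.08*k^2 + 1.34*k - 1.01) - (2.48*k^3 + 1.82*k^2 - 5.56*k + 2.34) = -3.66*k^3 - 1.9*k^2 + 6.9*k - 3.35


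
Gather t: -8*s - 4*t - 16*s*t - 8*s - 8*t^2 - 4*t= -16*s - 8*t^2 + t*(-16*s - 8)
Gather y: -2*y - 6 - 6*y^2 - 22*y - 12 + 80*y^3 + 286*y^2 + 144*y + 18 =80*y^3 + 280*y^2 + 120*y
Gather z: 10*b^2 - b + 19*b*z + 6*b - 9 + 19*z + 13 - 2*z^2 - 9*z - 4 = 10*b^2 + 5*b - 2*z^2 + z*(19*b + 10)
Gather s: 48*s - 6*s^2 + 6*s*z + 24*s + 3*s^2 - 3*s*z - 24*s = -3*s^2 + s*(3*z + 48)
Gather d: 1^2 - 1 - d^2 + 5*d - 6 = -d^2 + 5*d - 6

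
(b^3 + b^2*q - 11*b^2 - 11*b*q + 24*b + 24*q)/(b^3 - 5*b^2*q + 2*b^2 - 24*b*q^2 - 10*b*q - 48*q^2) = (-b^3 - b^2*q + 11*b^2 + 11*b*q - 24*b - 24*q)/(-b^3 + 5*b^2*q - 2*b^2 + 24*b*q^2 + 10*b*q + 48*q^2)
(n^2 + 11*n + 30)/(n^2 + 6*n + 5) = (n + 6)/(n + 1)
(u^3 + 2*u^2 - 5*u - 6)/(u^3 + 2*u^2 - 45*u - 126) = (u^2 - u - 2)/(u^2 - u - 42)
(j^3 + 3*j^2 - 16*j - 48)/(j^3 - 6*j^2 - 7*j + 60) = (j + 4)/(j - 5)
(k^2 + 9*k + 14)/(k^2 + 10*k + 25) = (k^2 + 9*k + 14)/(k^2 + 10*k + 25)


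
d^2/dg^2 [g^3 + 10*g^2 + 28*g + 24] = 6*g + 20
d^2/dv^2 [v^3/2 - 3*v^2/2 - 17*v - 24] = 3*v - 3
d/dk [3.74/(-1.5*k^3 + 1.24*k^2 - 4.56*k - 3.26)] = (16.83*k^2 - 9.2752*k + 17.0544)/(1.5*k^3 - 1.24*k^2 + 4.56*k + 3.26)^2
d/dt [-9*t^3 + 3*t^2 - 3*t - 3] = -27*t^2 + 6*t - 3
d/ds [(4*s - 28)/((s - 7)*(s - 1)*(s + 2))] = 4*(-2*s - 1)/(s^4 + 2*s^3 - 3*s^2 - 4*s + 4)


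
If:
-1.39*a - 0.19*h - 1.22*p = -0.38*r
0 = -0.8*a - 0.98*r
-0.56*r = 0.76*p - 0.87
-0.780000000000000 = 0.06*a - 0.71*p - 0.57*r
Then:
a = 0.33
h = -11.62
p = 1.35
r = -0.27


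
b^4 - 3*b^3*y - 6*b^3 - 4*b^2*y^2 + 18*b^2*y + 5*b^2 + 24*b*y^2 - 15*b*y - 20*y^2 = (b - 5)*(b - 1)*(b - 4*y)*(b + y)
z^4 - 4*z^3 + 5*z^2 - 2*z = z*(z - 2)*(z - 1)^2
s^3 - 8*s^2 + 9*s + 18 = (s - 6)*(s - 3)*(s + 1)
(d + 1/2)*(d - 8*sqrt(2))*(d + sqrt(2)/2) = d^3 - 15*sqrt(2)*d^2/2 + d^2/2 - 8*d - 15*sqrt(2)*d/4 - 4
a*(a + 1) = a^2 + a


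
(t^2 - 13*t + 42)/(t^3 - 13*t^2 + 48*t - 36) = (t - 7)/(t^2 - 7*t + 6)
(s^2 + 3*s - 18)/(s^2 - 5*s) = (s^2 + 3*s - 18)/(s*(s - 5))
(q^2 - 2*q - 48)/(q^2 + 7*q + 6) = (q - 8)/(q + 1)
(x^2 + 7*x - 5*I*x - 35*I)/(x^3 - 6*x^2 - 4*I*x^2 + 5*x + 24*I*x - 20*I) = (x^2 + x*(7 - 5*I) - 35*I)/(x^3 + x^2*(-6 - 4*I) + x*(5 + 24*I) - 20*I)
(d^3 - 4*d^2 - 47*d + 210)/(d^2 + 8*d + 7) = (d^2 - 11*d + 30)/(d + 1)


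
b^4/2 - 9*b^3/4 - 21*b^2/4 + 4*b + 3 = (b/2 + 1)*(b - 6)*(b - 1)*(b + 1/2)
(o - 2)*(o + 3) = o^2 + o - 6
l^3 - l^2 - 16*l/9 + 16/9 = (l - 4/3)*(l - 1)*(l + 4/3)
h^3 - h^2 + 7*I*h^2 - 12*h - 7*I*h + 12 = (h - 1)*(h + 3*I)*(h + 4*I)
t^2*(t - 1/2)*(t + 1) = t^4 + t^3/2 - t^2/2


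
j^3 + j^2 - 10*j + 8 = (j - 2)*(j - 1)*(j + 4)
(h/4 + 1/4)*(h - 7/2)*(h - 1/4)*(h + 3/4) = h^4/4 - h^3/2 - 79*h^2/64 - 41*h/128 + 21/128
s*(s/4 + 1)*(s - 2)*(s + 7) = s^4/4 + 9*s^3/4 + 3*s^2/2 - 14*s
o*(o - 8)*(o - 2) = o^3 - 10*o^2 + 16*o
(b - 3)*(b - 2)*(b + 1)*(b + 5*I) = b^4 - 4*b^3 + 5*I*b^3 + b^2 - 20*I*b^2 + 6*b + 5*I*b + 30*I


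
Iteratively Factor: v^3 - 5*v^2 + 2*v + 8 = (v - 2)*(v^2 - 3*v - 4) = (v - 4)*(v - 2)*(v + 1)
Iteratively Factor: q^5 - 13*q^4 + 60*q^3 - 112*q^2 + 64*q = (q - 1)*(q^4 - 12*q^3 + 48*q^2 - 64*q) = (q - 4)*(q - 1)*(q^3 - 8*q^2 + 16*q) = (q - 4)^2*(q - 1)*(q^2 - 4*q) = q*(q - 4)^2*(q - 1)*(q - 4)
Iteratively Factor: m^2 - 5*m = (m - 5)*(m)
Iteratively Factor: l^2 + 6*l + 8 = (l + 4)*(l + 2)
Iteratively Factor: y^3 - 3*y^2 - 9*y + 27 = (y - 3)*(y^2 - 9) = (y - 3)*(y + 3)*(y - 3)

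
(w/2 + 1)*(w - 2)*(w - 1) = w^3/2 - w^2/2 - 2*w + 2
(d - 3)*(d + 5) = d^2 + 2*d - 15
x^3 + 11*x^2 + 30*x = x*(x + 5)*(x + 6)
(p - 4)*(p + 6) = p^2 + 2*p - 24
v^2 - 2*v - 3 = (v - 3)*(v + 1)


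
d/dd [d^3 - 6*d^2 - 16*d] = 3*d^2 - 12*d - 16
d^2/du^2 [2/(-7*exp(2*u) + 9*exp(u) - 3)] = 2*(-2*(14*exp(u) - 9)^2*exp(u) + (28*exp(u) - 9)*(7*exp(2*u) - 9*exp(u) + 3))*exp(u)/(7*exp(2*u) - 9*exp(u) + 3)^3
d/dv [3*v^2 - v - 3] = 6*v - 1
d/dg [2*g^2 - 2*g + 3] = 4*g - 2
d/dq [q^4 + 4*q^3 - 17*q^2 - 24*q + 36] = 4*q^3 + 12*q^2 - 34*q - 24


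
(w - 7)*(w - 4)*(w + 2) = w^3 - 9*w^2 + 6*w + 56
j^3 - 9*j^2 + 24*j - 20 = (j - 5)*(j - 2)^2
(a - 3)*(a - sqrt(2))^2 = a^3 - 3*a^2 - 2*sqrt(2)*a^2 + 2*a + 6*sqrt(2)*a - 6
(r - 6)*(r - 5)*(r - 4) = r^3 - 15*r^2 + 74*r - 120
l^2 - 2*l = l*(l - 2)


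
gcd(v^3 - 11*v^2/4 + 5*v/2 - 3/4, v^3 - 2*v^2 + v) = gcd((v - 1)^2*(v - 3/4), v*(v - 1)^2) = v^2 - 2*v + 1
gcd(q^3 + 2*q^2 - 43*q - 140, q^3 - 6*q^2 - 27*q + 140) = q^2 - 2*q - 35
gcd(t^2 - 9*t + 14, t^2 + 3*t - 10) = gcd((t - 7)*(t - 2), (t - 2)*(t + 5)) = t - 2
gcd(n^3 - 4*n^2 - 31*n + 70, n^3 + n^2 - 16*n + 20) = n^2 + 3*n - 10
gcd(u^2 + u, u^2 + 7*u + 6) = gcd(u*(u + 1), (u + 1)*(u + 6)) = u + 1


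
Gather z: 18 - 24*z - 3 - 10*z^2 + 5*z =-10*z^2 - 19*z + 15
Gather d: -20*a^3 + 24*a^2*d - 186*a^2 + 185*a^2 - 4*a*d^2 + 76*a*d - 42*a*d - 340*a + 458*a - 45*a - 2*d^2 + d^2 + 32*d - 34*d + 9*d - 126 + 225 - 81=-20*a^3 - a^2 + 73*a + d^2*(-4*a - 1) + d*(24*a^2 + 34*a + 7) + 18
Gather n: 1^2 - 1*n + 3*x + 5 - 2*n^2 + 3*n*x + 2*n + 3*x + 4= -2*n^2 + n*(3*x + 1) + 6*x + 10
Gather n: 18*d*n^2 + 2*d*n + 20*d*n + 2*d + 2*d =18*d*n^2 + 22*d*n + 4*d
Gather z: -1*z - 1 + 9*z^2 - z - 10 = 9*z^2 - 2*z - 11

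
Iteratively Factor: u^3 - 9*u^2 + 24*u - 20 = (u - 5)*(u^2 - 4*u + 4) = (u - 5)*(u - 2)*(u - 2)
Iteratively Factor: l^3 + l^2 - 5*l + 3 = (l - 1)*(l^2 + 2*l - 3) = (l - 1)^2*(l + 3)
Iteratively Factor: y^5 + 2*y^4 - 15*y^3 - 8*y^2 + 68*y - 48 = (y + 4)*(y^4 - 2*y^3 - 7*y^2 + 20*y - 12) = (y - 1)*(y + 4)*(y^3 - y^2 - 8*y + 12) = (y - 1)*(y + 3)*(y + 4)*(y^2 - 4*y + 4) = (y - 2)*(y - 1)*(y + 3)*(y + 4)*(y - 2)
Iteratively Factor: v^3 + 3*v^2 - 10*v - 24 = (v - 3)*(v^2 + 6*v + 8) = (v - 3)*(v + 4)*(v + 2)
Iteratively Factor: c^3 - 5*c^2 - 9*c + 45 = (c + 3)*(c^2 - 8*c + 15) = (c - 3)*(c + 3)*(c - 5)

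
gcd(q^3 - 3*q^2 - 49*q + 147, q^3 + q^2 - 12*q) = q - 3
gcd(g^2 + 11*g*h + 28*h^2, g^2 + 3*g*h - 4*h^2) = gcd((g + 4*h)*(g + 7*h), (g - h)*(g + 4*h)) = g + 4*h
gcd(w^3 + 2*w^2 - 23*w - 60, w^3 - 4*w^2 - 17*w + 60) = w^2 - w - 20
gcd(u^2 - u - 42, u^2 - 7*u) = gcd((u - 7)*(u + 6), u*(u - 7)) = u - 7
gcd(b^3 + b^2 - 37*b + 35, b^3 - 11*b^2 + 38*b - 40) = b - 5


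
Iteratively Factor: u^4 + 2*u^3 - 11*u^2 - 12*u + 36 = (u + 3)*(u^3 - u^2 - 8*u + 12) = (u - 2)*(u + 3)*(u^2 + u - 6) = (u - 2)*(u + 3)^2*(u - 2)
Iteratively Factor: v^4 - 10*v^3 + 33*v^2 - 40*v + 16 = (v - 1)*(v^3 - 9*v^2 + 24*v - 16) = (v - 4)*(v - 1)*(v^2 - 5*v + 4) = (v - 4)*(v - 1)^2*(v - 4)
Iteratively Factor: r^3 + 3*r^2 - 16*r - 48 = (r + 3)*(r^2 - 16) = (r + 3)*(r + 4)*(r - 4)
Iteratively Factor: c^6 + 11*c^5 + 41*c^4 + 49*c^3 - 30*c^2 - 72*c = (c + 2)*(c^5 + 9*c^4 + 23*c^3 + 3*c^2 - 36*c) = (c - 1)*(c + 2)*(c^4 + 10*c^3 + 33*c^2 + 36*c) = c*(c - 1)*(c + 2)*(c^3 + 10*c^2 + 33*c + 36) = c*(c - 1)*(c + 2)*(c + 3)*(c^2 + 7*c + 12) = c*(c - 1)*(c + 2)*(c + 3)^2*(c + 4)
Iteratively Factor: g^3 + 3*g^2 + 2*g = (g)*(g^2 + 3*g + 2) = g*(g + 2)*(g + 1)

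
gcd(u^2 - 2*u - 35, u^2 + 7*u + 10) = u + 5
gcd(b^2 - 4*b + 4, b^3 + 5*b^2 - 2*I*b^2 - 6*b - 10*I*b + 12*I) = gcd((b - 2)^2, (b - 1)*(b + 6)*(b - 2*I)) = 1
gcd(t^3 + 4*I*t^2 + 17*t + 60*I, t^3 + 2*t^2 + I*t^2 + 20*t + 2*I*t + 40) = t^2 + I*t + 20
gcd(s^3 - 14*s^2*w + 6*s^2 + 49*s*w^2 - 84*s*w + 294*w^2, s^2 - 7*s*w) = s - 7*w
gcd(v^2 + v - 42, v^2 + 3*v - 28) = v + 7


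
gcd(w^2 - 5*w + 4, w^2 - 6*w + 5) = w - 1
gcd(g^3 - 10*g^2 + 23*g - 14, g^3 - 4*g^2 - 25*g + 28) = g^2 - 8*g + 7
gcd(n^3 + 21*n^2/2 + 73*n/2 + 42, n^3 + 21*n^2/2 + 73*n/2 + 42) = n^3 + 21*n^2/2 + 73*n/2 + 42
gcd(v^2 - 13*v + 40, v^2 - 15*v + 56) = v - 8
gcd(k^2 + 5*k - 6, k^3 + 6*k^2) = k + 6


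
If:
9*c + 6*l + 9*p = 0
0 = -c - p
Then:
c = -p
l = 0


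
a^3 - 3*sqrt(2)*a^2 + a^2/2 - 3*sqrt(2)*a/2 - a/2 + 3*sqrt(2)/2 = (a - 1/2)*(a + 1)*(a - 3*sqrt(2))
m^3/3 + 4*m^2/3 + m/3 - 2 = (m/3 + 1)*(m - 1)*(m + 2)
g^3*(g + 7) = g^4 + 7*g^3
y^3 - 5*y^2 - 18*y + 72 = (y - 6)*(y - 3)*(y + 4)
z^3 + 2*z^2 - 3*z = z*(z - 1)*(z + 3)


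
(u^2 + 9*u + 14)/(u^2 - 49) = (u + 2)/(u - 7)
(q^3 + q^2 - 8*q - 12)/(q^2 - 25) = (q^3 + q^2 - 8*q - 12)/(q^2 - 25)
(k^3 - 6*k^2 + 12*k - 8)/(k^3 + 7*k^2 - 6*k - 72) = (k^3 - 6*k^2 + 12*k - 8)/(k^3 + 7*k^2 - 6*k - 72)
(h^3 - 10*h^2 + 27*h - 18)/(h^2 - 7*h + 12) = (h^2 - 7*h + 6)/(h - 4)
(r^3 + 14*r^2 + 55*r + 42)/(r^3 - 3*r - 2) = (r^2 + 13*r + 42)/(r^2 - r - 2)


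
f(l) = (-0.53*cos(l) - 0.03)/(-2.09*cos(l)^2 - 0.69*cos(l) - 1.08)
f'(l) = (-4.18*sin(l)*cos(l) - 0.69*sin(l))*(-0.53*cos(l) - 0.03)/(-2.09*cos(l)^2 - 0.69*cos(l) - 1.08)^2 + 0.53*sin(l)/(-2.09*cos(l)^2 - 0.69*cos(l) - 1.08) = (1.1077*cos(l)^2 + 0.1254*cos(l) - 0.5517)*sin(l)/(4.3681*cos(l)^4 + 2.8842*cos(l)^3 + 4.9905*cos(l)^2 + 1.4904*cos(l) + 1.1664)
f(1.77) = -0.07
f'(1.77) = -0.50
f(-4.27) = -0.17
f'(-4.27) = -0.27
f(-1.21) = 0.14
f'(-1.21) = 0.14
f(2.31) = -0.21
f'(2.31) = -0.04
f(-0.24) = 0.15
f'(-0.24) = -0.01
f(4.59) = -0.03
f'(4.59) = 0.52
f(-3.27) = -0.20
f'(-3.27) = 0.01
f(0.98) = 0.15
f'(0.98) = -0.03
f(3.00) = -0.20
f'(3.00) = 0.01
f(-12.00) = 0.15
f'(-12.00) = 0.02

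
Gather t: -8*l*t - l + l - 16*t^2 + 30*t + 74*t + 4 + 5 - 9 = -16*t^2 + t*(104 - 8*l)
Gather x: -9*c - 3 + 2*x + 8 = -9*c + 2*x + 5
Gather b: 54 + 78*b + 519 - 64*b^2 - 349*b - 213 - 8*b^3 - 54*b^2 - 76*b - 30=-8*b^3 - 118*b^2 - 347*b + 330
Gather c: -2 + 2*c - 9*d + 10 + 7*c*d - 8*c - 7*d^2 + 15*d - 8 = c*(7*d - 6) - 7*d^2 + 6*d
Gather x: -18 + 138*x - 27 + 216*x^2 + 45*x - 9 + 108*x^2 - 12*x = 324*x^2 + 171*x - 54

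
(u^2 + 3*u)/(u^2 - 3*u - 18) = u/(u - 6)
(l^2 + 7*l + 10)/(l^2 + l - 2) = (l + 5)/(l - 1)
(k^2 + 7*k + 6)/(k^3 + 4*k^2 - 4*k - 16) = (k^2 + 7*k + 6)/(k^3 + 4*k^2 - 4*k - 16)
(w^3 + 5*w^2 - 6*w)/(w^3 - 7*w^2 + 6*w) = (w + 6)/(w - 6)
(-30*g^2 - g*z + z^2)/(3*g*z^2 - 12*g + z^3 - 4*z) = (-30*g^2 - g*z + z^2)/(3*g*z^2 - 12*g + z^3 - 4*z)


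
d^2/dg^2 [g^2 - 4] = 2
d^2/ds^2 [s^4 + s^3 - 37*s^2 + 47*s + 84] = 12*s^2 + 6*s - 74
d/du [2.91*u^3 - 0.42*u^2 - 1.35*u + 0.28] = 8.73*u^2 - 0.84*u - 1.35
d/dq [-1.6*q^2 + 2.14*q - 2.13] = 2.14 - 3.2*q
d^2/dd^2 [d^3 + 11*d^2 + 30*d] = 6*d + 22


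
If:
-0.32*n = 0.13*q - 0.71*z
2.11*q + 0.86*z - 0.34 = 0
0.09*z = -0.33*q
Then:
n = 2.78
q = -0.33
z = 1.19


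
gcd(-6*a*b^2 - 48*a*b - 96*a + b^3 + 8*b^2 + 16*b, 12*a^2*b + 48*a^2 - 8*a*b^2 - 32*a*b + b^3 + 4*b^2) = 6*a*b + 24*a - b^2 - 4*b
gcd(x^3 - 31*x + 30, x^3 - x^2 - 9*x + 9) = x - 1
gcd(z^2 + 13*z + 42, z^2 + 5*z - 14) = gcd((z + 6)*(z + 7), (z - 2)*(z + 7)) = z + 7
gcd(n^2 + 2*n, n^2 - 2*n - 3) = 1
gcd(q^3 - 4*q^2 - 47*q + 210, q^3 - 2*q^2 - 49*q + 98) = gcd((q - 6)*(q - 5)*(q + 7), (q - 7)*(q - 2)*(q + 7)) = q + 7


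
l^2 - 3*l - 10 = (l - 5)*(l + 2)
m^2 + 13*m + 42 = (m + 6)*(m + 7)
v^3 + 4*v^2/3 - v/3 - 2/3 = (v - 2/3)*(v + 1)^2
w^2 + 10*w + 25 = (w + 5)^2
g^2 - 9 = (g - 3)*(g + 3)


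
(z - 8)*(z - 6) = z^2 - 14*z + 48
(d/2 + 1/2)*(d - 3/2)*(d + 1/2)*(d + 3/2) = d^4/2 + 3*d^3/4 - 7*d^2/8 - 27*d/16 - 9/16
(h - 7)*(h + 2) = h^2 - 5*h - 14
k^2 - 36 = (k - 6)*(k + 6)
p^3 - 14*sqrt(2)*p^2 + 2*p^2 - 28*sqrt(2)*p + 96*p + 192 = (p + 2)*(p - 8*sqrt(2))*(p - 6*sqrt(2))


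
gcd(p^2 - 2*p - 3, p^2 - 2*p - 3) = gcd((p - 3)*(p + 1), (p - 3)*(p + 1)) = p^2 - 2*p - 3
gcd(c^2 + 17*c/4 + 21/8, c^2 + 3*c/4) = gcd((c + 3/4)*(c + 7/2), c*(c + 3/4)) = c + 3/4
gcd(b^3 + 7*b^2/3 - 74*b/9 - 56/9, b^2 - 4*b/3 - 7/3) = b - 7/3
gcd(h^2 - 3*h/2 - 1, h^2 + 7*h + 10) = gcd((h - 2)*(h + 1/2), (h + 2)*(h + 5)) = 1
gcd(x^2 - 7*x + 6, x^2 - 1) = x - 1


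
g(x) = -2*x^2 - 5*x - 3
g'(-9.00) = 31.00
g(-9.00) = -120.00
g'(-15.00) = 55.00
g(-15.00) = -378.00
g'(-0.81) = -1.76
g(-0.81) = -0.26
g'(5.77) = -28.08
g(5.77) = -98.44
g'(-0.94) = -1.24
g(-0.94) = -0.07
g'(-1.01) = -0.96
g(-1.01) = 0.01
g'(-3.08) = 7.32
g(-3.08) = -6.57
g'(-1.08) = -0.68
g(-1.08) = 0.07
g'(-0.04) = -4.84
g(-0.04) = -2.80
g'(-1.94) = 2.76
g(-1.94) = -0.83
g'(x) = -4*x - 5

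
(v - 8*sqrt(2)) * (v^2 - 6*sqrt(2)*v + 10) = v^3 - 14*sqrt(2)*v^2 + 106*v - 80*sqrt(2)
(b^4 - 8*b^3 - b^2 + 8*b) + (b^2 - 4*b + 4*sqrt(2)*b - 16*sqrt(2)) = b^4 - 8*b^3 + 4*b + 4*sqrt(2)*b - 16*sqrt(2)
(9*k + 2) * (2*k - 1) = 18*k^2 - 5*k - 2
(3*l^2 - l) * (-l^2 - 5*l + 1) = -3*l^4 - 14*l^3 + 8*l^2 - l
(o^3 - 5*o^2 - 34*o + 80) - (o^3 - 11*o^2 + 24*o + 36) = 6*o^2 - 58*o + 44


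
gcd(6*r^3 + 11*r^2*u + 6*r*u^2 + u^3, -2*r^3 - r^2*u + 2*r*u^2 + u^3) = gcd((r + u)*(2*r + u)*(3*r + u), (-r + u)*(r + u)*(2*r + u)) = 2*r^2 + 3*r*u + u^2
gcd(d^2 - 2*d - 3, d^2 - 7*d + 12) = d - 3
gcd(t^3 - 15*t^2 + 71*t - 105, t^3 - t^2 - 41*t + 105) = t^2 - 8*t + 15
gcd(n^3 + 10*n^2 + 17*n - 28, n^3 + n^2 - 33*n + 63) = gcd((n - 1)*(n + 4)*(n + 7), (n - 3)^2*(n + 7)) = n + 7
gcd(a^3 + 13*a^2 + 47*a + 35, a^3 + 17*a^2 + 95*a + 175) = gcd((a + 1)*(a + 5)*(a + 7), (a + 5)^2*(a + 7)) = a^2 + 12*a + 35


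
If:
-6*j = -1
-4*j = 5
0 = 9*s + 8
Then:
No Solution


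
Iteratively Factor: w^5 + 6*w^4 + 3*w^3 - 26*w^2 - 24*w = (w + 3)*(w^4 + 3*w^3 - 6*w^2 - 8*w) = w*(w + 3)*(w^3 + 3*w^2 - 6*w - 8) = w*(w - 2)*(w + 3)*(w^2 + 5*w + 4) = w*(w - 2)*(w + 1)*(w + 3)*(w + 4)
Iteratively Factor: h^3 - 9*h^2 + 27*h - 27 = (h - 3)*(h^2 - 6*h + 9) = (h - 3)^2*(h - 3)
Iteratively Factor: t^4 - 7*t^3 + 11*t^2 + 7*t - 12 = (t + 1)*(t^3 - 8*t^2 + 19*t - 12) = (t - 1)*(t + 1)*(t^2 - 7*t + 12) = (t - 3)*(t - 1)*(t + 1)*(t - 4)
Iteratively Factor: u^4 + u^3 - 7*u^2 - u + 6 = (u - 1)*(u^3 + 2*u^2 - 5*u - 6) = (u - 1)*(u + 3)*(u^2 - u - 2) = (u - 1)*(u + 1)*(u + 3)*(u - 2)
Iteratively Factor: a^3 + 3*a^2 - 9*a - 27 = (a - 3)*(a^2 + 6*a + 9) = (a - 3)*(a + 3)*(a + 3)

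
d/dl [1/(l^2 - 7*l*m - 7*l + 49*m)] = (-2*l + 7*m + 7)/(l^2 - 7*l*m - 7*l + 49*m)^2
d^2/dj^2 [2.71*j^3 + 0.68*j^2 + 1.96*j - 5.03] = 16.26*j + 1.36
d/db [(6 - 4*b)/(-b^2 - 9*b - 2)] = 2*(-2*b^2 + 6*b + 31)/(b^4 + 18*b^3 + 85*b^2 + 36*b + 4)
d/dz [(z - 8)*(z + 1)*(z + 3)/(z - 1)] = (2*z^3 - 7*z^2 + 8*z + 53)/(z^2 - 2*z + 1)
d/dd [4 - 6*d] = -6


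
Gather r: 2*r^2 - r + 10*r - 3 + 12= 2*r^2 + 9*r + 9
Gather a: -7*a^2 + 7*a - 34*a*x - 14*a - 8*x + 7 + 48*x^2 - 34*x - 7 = -7*a^2 + a*(-34*x - 7) + 48*x^2 - 42*x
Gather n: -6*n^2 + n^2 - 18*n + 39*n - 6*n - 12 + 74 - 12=-5*n^2 + 15*n + 50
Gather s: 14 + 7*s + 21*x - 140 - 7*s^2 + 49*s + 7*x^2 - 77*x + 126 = -7*s^2 + 56*s + 7*x^2 - 56*x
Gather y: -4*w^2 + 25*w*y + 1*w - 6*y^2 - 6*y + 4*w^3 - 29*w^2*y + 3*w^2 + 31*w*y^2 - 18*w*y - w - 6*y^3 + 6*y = 4*w^3 - w^2 - 6*y^3 + y^2*(31*w - 6) + y*(-29*w^2 + 7*w)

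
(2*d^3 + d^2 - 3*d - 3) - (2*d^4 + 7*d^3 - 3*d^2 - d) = -2*d^4 - 5*d^3 + 4*d^2 - 2*d - 3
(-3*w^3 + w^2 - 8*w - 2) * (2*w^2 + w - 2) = -6*w^5 - w^4 - 9*w^3 - 14*w^2 + 14*w + 4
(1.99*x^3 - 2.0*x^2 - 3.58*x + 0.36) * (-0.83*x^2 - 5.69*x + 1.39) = -1.6517*x^5 - 9.6631*x^4 + 17.1175*x^3 + 17.2914*x^2 - 7.0246*x + 0.5004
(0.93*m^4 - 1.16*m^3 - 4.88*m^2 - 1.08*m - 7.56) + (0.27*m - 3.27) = 0.93*m^4 - 1.16*m^3 - 4.88*m^2 - 0.81*m - 10.83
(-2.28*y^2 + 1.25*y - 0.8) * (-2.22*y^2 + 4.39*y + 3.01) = 5.0616*y^4 - 12.7842*y^3 + 0.400700000000001*y^2 + 0.2505*y - 2.408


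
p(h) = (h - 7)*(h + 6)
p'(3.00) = 5.00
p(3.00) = -36.00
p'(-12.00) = -25.00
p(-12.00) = 114.00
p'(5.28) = 9.56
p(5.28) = -19.40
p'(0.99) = 0.98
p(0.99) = -42.01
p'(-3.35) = -7.70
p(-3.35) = -27.43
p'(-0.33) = -1.66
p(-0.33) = -41.56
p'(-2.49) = -5.98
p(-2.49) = -33.31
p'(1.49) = 1.98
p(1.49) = -41.27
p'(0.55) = 0.10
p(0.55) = -42.25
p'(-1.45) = -3.90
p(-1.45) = -38.45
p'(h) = 2*h - 1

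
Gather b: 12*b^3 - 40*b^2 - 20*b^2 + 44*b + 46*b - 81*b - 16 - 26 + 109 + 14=12*b^3 - 60*b^2 + 9*b + 81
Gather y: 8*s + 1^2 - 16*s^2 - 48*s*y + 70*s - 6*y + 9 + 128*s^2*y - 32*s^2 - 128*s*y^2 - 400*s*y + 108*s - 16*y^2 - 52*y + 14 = -48*s^2 + 186*s + y^2*(-128*s - 16) + y*(128*s^2 - 448*s - 58) + 24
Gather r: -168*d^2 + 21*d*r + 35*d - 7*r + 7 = -168*d^2 + 35*d + r*(21*d - 7) + 7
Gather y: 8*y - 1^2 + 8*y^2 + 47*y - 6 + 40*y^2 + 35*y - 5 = 48*y^2 + 90*y - 12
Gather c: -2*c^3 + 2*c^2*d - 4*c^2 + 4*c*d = -2*c^3 + c^2*(2*d - 4) + 4*c*d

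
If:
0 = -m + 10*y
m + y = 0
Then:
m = 0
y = 0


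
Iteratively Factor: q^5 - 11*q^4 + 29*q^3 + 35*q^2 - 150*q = (q)*(q^4 - 11*q^3 + 29*q^2 + 35*q - 150) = q*(q - 5)*(q^3 - 6*q^2 - q + 30) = q*(q - 5)*(q - 3)*(q^2 - 3*q - 10) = q*(q - 5)*(q - 3)*(q + 2)*(q - 5)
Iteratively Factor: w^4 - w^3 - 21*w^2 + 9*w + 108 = (w - 3)*(w^3 + 2*w^2 - 15*w - 36) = (w - 4)*(w - 3)*(w^2 + 6*w + 9) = (w - 4)*(w - 3)*(w + 3)*(w + 3)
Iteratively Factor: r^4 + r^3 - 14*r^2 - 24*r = (r + 2)*(r^3 - r^2 - 12*r) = r*(r + 2)*(r^2 - r - 12) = r*(r - 4)*(r + 2)*(r + 3)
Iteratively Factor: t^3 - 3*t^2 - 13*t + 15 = (t - 1)*(t^2 - 2*t - 15) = (t - 5)*(t - 1)*(t + 3)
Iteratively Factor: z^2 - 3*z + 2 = (z - 2)*(z - 1)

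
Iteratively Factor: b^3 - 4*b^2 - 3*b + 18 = (b - 3)*(b^2 - b - 6) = (b - 3)*(b + 2)*(b - 3)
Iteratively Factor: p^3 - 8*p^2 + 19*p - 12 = (p - 1)*(p^2 - 7*p + 12) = (p - 3)*(p - 1)*(p - 4)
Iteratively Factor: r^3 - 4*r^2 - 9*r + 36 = (r + 3)*(r^2 - 7*r + 12) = (r - 3)*(r + 3)*(r - 4)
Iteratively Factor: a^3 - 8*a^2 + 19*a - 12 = (a - 1)*(a^2 - 7*a + 12) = (a - 3)*(a - 1)*(a - 4)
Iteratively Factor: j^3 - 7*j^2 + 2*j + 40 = (j - 5)*(j^2 - 2*j - 8) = (j - 5)*(j - 4)*(j + 2)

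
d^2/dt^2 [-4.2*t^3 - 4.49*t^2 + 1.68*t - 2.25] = -25.2*t - 8.98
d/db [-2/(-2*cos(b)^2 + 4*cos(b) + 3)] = 8*(cos(b) - 1)*sin(b)/(4*cos(b) - cos(2*b) + 2)^2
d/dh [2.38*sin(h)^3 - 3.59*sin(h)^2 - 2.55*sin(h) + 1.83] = (7.14*sin(h)^2 - 7.18*sin(h) - 2.55)*cos(h)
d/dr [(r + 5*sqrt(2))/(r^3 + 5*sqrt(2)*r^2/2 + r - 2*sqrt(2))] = (-4*r^3 - 35*sqrt(2)*r^2 - 100*r - 14*sqrt(2))/(2*r^6 + 10*sqrt(2)*r^5 + 29*r^4 + 2*sqrt(2)*r^3 - 38*r^2 - 8*sqrt(2)*r + 16)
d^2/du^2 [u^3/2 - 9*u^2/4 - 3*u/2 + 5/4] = 3*u - 9/2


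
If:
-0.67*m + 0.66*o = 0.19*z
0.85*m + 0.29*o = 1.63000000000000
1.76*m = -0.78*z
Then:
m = 1.70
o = 0.62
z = -3.85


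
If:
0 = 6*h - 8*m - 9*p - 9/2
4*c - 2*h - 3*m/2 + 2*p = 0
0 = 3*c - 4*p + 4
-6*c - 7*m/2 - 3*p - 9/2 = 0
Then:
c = -30/61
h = 47/122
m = -60/61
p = 77/122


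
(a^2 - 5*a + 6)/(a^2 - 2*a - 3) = (a - 2)/(a + 1)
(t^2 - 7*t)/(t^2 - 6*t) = (t - 7)/(t - 6)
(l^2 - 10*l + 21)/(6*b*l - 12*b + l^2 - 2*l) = (l^2 - 10*l + 21)/(6*b*l - 12*b + l^2 - 2*l)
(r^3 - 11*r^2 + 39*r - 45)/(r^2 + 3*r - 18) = (r^2 - 8*r + 15)/(r + 6)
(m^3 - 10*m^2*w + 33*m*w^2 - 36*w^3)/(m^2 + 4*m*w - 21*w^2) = (m^2 - 7*m*w + 12*w^2)/(m + 7*w)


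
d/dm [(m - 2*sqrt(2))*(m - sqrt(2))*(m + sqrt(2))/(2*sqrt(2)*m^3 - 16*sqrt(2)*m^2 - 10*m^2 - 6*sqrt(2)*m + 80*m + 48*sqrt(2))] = (-8*sqrt(2)*m^4 - m^4 - 2*sqrt(2)*m^3 + 80*m^3 - 24*sqrt(2)*m^2 - 22*m^2 - 64*m + 40*sqrt(2)*m - 208*sqrt(2) + 24)/(2*(2*m^6 - 32*m^5 - 10*sqrt(2)*m^5 + 141*m^4 + 160*sqrt(2)*m^4 - 610*sqrt(2)*m^3 - 208*m^3 - 480*sqrt(2)*m^2 + 850*m^2 - 288*m + 1920*sqrt(2)*m + 1152))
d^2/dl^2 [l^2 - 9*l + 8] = 2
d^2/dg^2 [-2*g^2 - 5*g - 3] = -4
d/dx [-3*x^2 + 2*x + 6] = 2 - 6*x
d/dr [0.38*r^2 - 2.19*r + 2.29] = 0.76*r - 2.19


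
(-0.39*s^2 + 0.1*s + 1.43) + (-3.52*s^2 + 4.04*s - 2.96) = -3.91*s^2 + 4.14*s - 1.53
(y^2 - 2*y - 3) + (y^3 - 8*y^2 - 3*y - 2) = y^3 - 7*y^2 - 5*y - 5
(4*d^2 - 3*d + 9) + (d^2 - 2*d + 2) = 5*d^2 - 5*d + 11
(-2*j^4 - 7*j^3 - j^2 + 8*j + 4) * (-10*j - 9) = 20*j^5 + 88*j^4 + 73*j^3 - 71*j^2 - 112*j - 36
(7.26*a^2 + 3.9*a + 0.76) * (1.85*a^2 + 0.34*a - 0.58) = 13.431*a^4 + 9.6834*a^3 - 1.4788*a^2 - 2.0036*a - 0.4408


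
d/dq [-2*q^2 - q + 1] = -4*q - 1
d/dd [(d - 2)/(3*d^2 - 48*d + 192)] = (-d - 4)/(3*(d^3 - 24*d^2 + 192*d - 512))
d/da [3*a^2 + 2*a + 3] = 6*a + 2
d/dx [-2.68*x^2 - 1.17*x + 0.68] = -5.36*x - 1.17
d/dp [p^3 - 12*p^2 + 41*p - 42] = 3*p^2 - 24*p + 41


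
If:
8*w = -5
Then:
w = -5/8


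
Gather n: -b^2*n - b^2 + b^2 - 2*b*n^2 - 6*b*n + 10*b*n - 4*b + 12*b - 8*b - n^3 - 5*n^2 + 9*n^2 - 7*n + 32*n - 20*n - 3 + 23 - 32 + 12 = -n^3 + n^2*(4 - 2*b) + n*(-b^2 + 4*b + 5)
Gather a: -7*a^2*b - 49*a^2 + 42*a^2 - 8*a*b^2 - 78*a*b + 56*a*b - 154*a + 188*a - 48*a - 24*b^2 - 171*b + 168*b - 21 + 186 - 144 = a^2*(-7*b - 7) + a*(-8*b^2 - 22*b - 14) - 24*b^2 - 3*b + 21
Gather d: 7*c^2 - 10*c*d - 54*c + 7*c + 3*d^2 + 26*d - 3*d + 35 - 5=7*c^2 - 47*c + 3*d^2 + d*(23 - 10*c) + 30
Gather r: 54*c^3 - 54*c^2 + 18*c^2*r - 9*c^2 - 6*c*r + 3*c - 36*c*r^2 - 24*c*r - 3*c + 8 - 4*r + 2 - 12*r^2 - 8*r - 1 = 54*c^3 - 63*c^2 + r^2*(-36*c - 12) + r*(18*c^2 - 30*c - 12) + 9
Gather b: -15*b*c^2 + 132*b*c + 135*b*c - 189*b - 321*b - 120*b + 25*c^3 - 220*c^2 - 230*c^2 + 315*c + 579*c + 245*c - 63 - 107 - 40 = b*(-15*c^2 + 267*c - 630) + 25*c^3 - 450*c^2 + 1139*c - 210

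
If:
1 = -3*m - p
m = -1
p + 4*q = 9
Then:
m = -1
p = 2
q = 7/4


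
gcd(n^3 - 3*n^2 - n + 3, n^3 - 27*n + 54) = n - 3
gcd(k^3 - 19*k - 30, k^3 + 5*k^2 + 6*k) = k^2 + 5*k + 6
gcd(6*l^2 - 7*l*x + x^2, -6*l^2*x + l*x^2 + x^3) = 1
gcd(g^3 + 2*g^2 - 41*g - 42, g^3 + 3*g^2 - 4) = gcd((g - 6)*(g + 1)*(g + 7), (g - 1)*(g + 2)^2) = 1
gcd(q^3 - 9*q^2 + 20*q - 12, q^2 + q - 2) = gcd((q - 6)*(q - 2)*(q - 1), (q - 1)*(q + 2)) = q - 1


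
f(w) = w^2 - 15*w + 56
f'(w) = 2*w - 15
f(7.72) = -0.20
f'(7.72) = 0.44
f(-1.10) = 73.71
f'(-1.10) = -17.20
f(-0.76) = 67.98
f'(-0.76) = -16.52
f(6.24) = 1.34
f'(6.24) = -2.52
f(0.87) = 43.71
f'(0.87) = -13.26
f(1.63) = 34.21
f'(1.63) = -11.74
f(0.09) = 54.66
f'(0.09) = -14.82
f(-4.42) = 141.84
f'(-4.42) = -23.84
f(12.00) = 20.00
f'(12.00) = 9.00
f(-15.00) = 506.00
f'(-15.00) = -45.00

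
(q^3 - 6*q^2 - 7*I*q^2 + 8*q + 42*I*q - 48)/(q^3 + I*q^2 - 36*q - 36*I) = (q - 8*I)/(q + 6)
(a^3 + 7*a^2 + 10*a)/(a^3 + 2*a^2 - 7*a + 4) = a*(a^2 + 7*a + 10)/(a^3 + 2*a^2 - 7*a + 4)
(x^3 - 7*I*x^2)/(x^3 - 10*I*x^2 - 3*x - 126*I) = x^2/(x^2 - 3*I*x + 18)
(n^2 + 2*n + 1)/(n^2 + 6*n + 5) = (n + 1)/(n + 5)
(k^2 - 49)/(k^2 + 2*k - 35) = (k - 7)/(k - 5)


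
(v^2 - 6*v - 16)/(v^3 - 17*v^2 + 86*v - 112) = (v + 2)/(v^2 - 9*v + 14)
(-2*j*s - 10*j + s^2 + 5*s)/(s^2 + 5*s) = (-2*j + s)/s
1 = 1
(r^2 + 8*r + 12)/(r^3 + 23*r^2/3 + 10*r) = 3*(r + 2)/(r*(3*r + 5))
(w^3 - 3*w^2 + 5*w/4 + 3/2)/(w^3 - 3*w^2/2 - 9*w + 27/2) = (w^2 - 3*w/2 - 1)/(w^2 - 9)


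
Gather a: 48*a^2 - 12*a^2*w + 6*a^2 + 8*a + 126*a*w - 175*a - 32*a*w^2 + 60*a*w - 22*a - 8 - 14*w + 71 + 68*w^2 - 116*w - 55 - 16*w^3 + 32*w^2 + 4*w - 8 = a^2*(54 - 12*w) + a*(-32*w^2 + 186*w - 189) - 16*w^3 + 100*w^2 - 126*w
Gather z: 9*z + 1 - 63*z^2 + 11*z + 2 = -63*z^2 + 20*z + 3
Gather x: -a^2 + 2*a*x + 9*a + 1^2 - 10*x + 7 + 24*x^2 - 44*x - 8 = -a^2 + 9*a + 24*x^2 + x*(2*a - 54)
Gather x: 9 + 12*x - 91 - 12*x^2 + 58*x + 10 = -12*x^2 + 70*x - 72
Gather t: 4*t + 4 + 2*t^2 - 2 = 2*t^2 + 4*t + 2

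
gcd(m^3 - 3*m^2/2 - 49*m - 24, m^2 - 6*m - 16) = m - 8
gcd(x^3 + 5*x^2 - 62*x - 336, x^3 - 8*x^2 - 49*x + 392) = x^2 - x - 56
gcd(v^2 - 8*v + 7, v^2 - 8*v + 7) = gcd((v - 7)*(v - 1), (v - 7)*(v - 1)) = v^2 - 8*v + 7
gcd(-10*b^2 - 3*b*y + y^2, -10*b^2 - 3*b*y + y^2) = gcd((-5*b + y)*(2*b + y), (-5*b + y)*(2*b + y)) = -10*b^2 - 3*b*y + y^2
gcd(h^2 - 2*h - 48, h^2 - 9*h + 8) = h - 8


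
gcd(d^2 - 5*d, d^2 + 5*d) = d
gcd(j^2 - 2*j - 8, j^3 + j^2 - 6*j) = 1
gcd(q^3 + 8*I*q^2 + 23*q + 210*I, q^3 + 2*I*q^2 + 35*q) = q^2 + 2*I*q + 35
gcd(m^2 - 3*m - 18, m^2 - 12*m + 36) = m - 6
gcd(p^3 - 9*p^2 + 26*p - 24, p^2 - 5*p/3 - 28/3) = p - 4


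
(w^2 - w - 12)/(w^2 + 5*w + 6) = (w - 4)/(w + 2)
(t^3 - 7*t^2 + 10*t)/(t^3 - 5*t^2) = (t - 2)/t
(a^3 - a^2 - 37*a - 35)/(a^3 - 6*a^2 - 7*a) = (a + 5)/a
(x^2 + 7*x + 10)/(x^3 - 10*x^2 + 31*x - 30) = (x^2 + 7*x + 10)/(x^3 - 10*x^2 + 31*x - 30)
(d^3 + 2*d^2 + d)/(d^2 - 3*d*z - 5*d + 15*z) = d*(d^2 + 2*d + 1)/(d^2 - 3*d*z - 5*d + 15*z)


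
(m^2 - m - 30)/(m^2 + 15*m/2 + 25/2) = 2*(m - 6)/(2*m + 5)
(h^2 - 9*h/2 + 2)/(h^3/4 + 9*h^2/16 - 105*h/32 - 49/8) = 16*(2*h^2 - 9*h + 4)/(8*h^3 + 18*h^2 - 105*h - 196)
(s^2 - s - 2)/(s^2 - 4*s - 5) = (s - 2)/(s - 5)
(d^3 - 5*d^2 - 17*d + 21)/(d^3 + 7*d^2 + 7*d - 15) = (d - 7)/(d + 5)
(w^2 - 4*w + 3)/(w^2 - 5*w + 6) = (w - 1)/(w - 2)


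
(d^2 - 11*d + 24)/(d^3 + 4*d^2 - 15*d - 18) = (d - 8)/(d^2 + 7*d + 6)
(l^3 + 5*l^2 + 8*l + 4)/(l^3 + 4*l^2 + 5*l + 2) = (l + 2)/(l + 1)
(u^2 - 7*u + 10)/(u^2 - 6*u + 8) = (u - 5)/(u - 4)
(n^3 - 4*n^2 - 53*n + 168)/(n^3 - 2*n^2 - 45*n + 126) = (n - 8)/(n - 6)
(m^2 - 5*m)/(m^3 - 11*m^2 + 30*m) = 1/(m - 6)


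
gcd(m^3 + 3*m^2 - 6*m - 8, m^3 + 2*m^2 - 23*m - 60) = m + 4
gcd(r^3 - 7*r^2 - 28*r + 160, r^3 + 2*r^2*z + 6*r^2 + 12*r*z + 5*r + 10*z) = r + 5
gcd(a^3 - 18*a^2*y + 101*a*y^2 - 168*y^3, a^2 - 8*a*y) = -a + 8*y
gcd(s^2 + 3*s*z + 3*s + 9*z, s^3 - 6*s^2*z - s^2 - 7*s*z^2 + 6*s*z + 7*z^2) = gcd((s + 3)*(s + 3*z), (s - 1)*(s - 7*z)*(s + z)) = 1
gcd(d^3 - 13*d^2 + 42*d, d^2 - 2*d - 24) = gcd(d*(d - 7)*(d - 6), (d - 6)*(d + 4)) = d - 6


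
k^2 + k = k*(k + 1)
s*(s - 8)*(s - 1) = s^3 - 9*s^2 + 8*s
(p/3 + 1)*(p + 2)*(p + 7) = p^3/3 + 4*p^2 + 41*p/3 + 14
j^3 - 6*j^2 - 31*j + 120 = (j - 8)*(j - 3)*(j + 5)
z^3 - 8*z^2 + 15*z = z*(z - 5)*(z - 3)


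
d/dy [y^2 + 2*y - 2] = 2*y + 2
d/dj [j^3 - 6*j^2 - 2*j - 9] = 3*j^2 - 12*j - 2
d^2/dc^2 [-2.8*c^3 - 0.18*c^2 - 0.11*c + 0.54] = -16.8*c - 0.36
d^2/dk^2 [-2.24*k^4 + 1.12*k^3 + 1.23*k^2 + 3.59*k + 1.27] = -26.88*k^2 + 6.72*k + 2.46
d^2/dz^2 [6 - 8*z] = 0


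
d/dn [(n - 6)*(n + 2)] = 2*n - 4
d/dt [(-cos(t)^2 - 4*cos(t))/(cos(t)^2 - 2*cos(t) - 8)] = 2*(3*sin(t)^2 - 8*cos(t) - 19)*sin(t)/((cos(t) - 4)^2*(cos(t) + 2)^2)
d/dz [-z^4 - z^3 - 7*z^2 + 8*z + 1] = -4*z^3 - 3*z^2 - 14*z + 8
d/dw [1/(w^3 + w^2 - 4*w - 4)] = (-3*w^2 - 2*w + 4)/(w^3 + w^2 - 4*w - 4)^2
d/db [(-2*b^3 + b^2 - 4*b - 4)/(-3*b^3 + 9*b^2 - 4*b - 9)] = (-15*b^4 - 8*b^3 + 50*b^2 + 54*b + 20)/(9*b^6 - 54*b^5 + 105*b^4 - 18*b^3 - 146*b^2 + 72*b + 81)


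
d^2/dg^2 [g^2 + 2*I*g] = 2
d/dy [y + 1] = 1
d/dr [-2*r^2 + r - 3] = 1 - 4*r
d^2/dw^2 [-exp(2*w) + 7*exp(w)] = (7 - 4*exp(w))*exp(w)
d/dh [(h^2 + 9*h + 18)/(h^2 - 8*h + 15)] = (-17*h^2 - 6*h + 279)/(h^4 - 16*h^3 + 94*h^2 - 240*h + 225)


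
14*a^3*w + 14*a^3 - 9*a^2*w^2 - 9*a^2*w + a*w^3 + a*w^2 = (-7*a + w)*(-2*a + w)*(a*w + a)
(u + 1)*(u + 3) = u^2 + 4*u + 3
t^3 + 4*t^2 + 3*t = t*(t + 1)*(t + 3)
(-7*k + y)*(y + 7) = -7*k*y - 49*k + y^2 + 7*y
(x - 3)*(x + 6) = x^2 + 3*x - 18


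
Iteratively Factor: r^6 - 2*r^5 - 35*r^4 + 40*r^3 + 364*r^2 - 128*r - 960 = (r + 3)*(r^5 - 5*r^4 - 20*r^3 + 100*r^2 + 64*r - 320) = (r + 2)*(r + 3)*(r^4 - 7*r^3 - 6*r^2 + 112*r - 160) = (r - 2)*(r + 2)*(r + 3)*(r^3 - 5*r^2 - 16*r + 80) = (r - 4)*(r - 2)*(r + 2)*(r + 3)*(r^2 - r - 20) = (r - 5)*(r - 4)*(r - 2)*(r + 2)*(r + 3)*(r + 4)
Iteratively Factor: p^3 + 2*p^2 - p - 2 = (p + 2)*(p^2 - 1) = (p + 1)*(p + 2)*(p - 1)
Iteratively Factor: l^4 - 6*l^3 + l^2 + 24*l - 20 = (l - 5)*(l^3 - l^2 - 4*l + 4) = (l - 5)*(l + 2)*(l^2 - 3*l + 2) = (l - 5)*(l - 1)*(l + 2)*(l - 2)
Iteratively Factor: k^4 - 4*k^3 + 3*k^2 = (k - 1)*(k^3 - 3*k^2) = k*(k - 1)*(k^2 - 3*k) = k^2*(k - 1)*(k - 3)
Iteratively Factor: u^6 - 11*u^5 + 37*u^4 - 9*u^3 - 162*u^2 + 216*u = (u)*(u^5 - 11*u^4 + 37*u^3 - 9*u^2 - 162*u + 216) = u*(u - 3)*(u^4 - 8*u^3 + 13*u^2 + 30*u - 72) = u*(u - 3)^2*(u^3 - 5*u^2 - 2*u + 24) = u*(u - 3)^2*(u + 2)*(u^2 - 7*u + 12) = u*(u - 3)^3*(u + 2)*(u - 4)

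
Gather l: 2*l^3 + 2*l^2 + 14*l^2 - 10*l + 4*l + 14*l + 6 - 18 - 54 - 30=2*l^3 + 16*l^2 + 8*l - 96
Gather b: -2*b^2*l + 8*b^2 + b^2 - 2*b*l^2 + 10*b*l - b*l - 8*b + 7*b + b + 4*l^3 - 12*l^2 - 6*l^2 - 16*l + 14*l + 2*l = b^2*(9 - 2*l) + b*(-2*l^2 + 9*l) + 4*l^3 - 18*l^2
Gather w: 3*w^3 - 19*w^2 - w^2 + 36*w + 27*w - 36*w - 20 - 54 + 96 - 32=3*w^3 - 20*w^2 + 27*w - 10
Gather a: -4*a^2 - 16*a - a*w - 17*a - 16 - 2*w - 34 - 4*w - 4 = -4*a^2 + a*(-w - 33) - 6*w - 54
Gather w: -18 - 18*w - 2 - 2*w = -20*w - 20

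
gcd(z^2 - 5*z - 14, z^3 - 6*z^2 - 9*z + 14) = z^2 - 5*z - 14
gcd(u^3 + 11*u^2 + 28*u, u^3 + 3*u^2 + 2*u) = u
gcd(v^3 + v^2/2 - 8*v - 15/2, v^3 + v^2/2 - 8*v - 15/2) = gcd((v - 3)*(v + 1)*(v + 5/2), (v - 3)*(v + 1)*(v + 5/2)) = v^3 + v^2/2 - 8*v - 15/2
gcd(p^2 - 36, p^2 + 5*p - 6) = p + 6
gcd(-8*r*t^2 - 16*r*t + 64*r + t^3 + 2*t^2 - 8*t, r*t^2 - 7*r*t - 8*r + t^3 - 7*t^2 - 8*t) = 1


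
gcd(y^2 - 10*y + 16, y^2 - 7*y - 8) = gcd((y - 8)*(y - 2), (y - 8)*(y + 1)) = y - 8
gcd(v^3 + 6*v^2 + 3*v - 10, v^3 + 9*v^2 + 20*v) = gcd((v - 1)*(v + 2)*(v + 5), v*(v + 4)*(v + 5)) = v + 5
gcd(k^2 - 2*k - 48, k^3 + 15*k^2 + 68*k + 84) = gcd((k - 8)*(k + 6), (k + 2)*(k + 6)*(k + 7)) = k + 6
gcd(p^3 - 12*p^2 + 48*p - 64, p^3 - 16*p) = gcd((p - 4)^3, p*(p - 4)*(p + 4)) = p - 4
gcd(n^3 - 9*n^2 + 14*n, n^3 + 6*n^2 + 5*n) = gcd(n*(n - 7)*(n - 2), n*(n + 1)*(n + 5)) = n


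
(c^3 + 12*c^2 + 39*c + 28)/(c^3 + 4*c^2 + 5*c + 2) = (c^2 + 11*c + 28)/(c^2 + 3*c + 2)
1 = 1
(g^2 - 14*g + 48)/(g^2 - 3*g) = (g^2 - 14*g + 48)/(g*(g - 3))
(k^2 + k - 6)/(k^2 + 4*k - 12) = (k + 3)/(k + 6)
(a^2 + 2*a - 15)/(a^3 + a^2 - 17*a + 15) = 1/(a - 1)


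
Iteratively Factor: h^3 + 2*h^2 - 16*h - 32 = (h + 2)*(h^2 - 16) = (h + 2)*(h + 4)*(h - 4)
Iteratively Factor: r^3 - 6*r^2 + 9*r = (r - 3)*(r^2 - 3*r) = r*(r - 3)*(r - 3)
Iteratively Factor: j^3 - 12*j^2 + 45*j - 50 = (j - 5)*(j^2 - 7*j + 10) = (j - 5)*(j - 2)*(j - 5)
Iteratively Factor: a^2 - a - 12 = (a - 4)*(a + 3)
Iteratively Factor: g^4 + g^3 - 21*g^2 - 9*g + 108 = (g + 4)*(g^3 - 3*g^2 - 9*g + 27) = (g - 3)*(g + 4)*(g^2 - 9) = (g - 3)*(g + 3)*(g + 4)*(g - 3)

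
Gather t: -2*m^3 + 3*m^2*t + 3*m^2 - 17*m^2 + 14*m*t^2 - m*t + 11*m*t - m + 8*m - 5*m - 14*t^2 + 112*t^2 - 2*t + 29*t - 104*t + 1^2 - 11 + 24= -2*m^3 - 14*m^2 + 2*m + t^2*(14*m + 98) + t*(3*m^2 + 10*m - 77) + 14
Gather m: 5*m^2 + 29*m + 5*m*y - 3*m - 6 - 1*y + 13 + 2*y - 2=5*m^2 + m*(5*y + 26) + y + 5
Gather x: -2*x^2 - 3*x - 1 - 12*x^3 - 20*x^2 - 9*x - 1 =-12*x^3 - 22*x^2 - 12*x - 2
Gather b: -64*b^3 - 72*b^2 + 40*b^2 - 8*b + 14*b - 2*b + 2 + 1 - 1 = -64*b^3 - 32*b^2 + 4*b + 2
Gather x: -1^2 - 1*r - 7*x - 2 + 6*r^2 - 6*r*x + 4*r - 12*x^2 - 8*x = 6*r^2 + 3*r - 12*x^2 + x*(-6*r - 15) - 3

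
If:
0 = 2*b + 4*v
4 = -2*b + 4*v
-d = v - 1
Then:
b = -1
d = 1/2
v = 1/2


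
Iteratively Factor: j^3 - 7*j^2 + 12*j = (j - 3)*(j^2 - 4*j) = (j - 4)*(j - 3)*(j)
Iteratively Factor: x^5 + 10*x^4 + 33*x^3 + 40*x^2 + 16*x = (x + 4)*(x^4 + 6*x^3 + 9*x^2 + 4*x) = (x + 1)*(x + 4)*(x^3 + 5*x^2 + 4*x) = (x + 1)*(x + 4)^2*(x^2 + x) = (x + 1)^2*(x + 4)^2*(x)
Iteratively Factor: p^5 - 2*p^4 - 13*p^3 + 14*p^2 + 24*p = (p + 1)*(p^4 - 3*p^3 - 10*p^2 + 24*p) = (p - 2)*(p + 1)*(p^3 - p^2 - 12*p) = (p - 4)*(p - 2)*(p + 1)*(p^2 + 3*p) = p*(p - 4)*(p - 2)*(p + 1)*(p + 3)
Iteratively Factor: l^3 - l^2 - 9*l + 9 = (l - 3)*(l^2 + 2*l - 3) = (l - 3)*(l + 3)*(l - 1)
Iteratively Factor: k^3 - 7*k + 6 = (k - 1)*(k^2 + k - 6) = (k - 1)*(k + 3)*(k - 2)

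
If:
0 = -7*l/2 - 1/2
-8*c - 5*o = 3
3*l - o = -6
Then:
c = -27/7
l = -1/7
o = 39/7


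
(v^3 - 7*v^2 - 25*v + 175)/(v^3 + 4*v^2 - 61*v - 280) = (v^2 - 12*v + 35)/(v^2 - v - 56)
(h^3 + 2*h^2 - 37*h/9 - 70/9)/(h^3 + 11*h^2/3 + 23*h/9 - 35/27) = 3*(h - 2)/(3*h - 1)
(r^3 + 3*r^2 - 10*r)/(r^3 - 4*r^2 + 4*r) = (r + 5)/(r - 2)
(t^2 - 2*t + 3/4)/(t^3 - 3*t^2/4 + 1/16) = 4*(2*t - 3)/(8*t^2 - 2*t - 1)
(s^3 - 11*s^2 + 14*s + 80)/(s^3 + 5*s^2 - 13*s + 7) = (s^3 - 11*s^2 + 14*s + 80)/(s^3 + 5*s^2 - 13*s + 7)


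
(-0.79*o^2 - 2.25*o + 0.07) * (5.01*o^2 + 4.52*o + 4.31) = -3.9579*o^4 - 14.8433*o^3 - 13.2242*o^2 - 9.3811*o + 0.3017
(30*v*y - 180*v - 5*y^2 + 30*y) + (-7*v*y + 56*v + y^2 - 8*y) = 23*v*y - 124*v - 4*y^2 + 22*y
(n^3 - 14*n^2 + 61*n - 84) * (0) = 0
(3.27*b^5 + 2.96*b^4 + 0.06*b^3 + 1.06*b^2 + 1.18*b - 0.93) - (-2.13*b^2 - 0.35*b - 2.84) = 3.27*b^5 + 2.96*b^4 + 0.06*b^3 + 3.19*b^2 + 1.53*b + 1.91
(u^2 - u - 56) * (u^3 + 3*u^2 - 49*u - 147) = u^5 + 2*u^4 - 108*u^3 - 266*u^2 + 2891*u + 8232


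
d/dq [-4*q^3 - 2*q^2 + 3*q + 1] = -12*q^2 - 4*q + 3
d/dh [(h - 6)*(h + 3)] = 2*h - 3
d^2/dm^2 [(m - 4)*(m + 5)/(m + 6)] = 20/(m^3 + 18*m^2 + 108*m + 216)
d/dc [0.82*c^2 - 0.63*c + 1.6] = 1.64*c - 0.63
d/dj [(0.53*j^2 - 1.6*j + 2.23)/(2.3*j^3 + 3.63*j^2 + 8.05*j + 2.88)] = (-1.219*j^4 + 7.36*j^3 - 5.3125*j^2 - 13.137*j - 22.5595)/(5.29*j^6 + 16.698*j^5 + 50.2069*j^4 + 71.691*j^3 + 85.7113*j^2 + 46.368*j + 8.2944)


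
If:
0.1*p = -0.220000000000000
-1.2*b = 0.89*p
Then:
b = 1.63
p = -2.20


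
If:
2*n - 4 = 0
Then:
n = 2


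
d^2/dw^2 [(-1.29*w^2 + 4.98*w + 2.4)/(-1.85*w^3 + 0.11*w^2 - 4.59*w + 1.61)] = (8.83005000000001*w^6 - 102.2643*w^5 - 158.21163*w^4 + 147.363576*w^3 - 301.817754*w^2 - 30.328092*w - 167.192586)/(6.331625*w^9 - 1.129425*w^8 + 47.19498*w^7 - 22.136396*w^6 + 119.060382*w^5 - 89.038806*w^4 + 115.966068*w^3 - 102.614316*w^2 + 35.693217*w - 4.173281)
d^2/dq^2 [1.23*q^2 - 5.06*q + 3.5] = 2.46000000000000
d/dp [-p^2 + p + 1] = 1 - 2*p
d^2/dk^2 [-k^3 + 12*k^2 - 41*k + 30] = 24 - 6*k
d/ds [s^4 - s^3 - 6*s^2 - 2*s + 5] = 4*s^3 - 3*s^2 - 12*s - 2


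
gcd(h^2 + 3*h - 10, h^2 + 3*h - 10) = h^2 + 3*h - 10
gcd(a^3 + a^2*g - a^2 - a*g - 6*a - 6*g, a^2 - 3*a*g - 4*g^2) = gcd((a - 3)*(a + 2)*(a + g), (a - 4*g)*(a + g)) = a + g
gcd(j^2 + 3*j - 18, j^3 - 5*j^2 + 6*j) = j - 3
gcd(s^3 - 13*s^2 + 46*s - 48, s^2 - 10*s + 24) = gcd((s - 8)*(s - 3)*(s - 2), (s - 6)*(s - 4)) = 1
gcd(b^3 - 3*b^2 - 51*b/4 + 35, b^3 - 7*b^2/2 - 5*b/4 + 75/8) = b - 5/2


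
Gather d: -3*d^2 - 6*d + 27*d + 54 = -3*d^2 + 21*d + 54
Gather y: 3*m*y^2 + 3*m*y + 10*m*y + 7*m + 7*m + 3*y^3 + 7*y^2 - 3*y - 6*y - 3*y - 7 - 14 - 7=14*m + 3*y^3 + y^2*(3*m + 7) + y*(13*m - 12) - 28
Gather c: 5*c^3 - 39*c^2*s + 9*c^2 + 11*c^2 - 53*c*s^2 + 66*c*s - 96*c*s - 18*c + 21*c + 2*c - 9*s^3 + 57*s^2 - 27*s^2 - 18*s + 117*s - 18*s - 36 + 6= 5*c^3 + c^2*(20 - 39*s) + c*(-53*s^2 - 30*s + 5) - 9*s^3 + 30*s^2 + 81*s - 30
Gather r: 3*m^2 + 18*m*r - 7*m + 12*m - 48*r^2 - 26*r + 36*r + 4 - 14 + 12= 3*m^2 + 5*m - 48*r^2 + r*(18*m + 10) + 2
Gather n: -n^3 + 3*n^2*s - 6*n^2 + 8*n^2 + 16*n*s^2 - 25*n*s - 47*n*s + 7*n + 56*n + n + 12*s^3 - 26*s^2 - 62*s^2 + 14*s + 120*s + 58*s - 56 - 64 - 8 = -n^3 + n^2*(3*s + 2) + n*(16*s^2 - 72*s + 64) + 12*s^3 - 88*s^2 + 192*s - 128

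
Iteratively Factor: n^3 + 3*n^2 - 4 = (n + 2)*(n^2 + n - 2) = (n - 1)*(n + 2)*(n + 2)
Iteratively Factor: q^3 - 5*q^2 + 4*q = (q)*(q^2 - 5*q + 4) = q*(q - 1)*(q - 4)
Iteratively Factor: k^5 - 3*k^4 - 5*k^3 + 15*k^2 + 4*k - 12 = (k + 1)*(k^4 - 4*k^3 - k^2 + 16*k - 12) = (k - 3)*(k + 1)*(k^3 - k^2 - 4*k + 4) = (k - 3)*(k - 1)*(k + 1)*(k^2 - 4) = (k - 3)*(k - 1)*(k + 1)*(k + 2)*(k - 2)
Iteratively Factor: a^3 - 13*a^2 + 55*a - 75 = (a - 5)*(a^2 - 8*a + 15) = (a - 5)^2*(a - 3)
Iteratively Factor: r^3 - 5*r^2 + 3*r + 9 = (r - 3)*(r^2 - 2*r - 3) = (r - 3)*(r + 1)*(r - 3)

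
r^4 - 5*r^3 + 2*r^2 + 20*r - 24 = (r - 3)*(r - 2)^2*(r + 2)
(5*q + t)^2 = 25*q^2 + 10*q*t + t^2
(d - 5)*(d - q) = d^2 - d*q - 5*d + 5*q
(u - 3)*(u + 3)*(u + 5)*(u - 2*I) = u^4 + 5*u^3 - 2*I*u^3 - 9*u^2 - 10*I*u^2 - 45*u + 18*I*u + 90*I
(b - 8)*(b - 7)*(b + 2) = b^3 - 13*b^2 + 26*b + 112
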